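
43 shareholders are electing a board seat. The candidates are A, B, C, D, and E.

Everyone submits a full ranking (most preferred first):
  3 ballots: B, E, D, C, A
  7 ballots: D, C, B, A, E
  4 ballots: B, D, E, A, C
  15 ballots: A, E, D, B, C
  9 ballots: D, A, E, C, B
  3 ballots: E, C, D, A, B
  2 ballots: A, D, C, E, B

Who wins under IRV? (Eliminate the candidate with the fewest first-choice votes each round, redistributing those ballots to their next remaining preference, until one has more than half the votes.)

Round 1: A 17, B 7, C 0, D 16, E 3. C eliminated.
Round 2: A 17, B 7, D 16, E 3. E eliminated.
Round 3: A 17, B 7, D 19. B eliminated.
Round 4: A 17, D 26. D has a majority (≥22).

D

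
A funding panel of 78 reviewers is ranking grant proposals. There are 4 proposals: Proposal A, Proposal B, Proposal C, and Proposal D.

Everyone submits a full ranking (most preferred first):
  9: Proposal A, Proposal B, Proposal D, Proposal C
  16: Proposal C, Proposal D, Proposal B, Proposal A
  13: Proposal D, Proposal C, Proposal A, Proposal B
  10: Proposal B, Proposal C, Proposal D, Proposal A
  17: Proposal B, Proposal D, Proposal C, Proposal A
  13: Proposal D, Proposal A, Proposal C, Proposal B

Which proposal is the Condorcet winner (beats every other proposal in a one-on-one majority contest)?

Proposal D

Proposal D vs Proposal A: 69–9
Proposal D vs Proposal B: 42–36
Proposal D vs Proposal C: 52–26
Proposal D beats every other proposal.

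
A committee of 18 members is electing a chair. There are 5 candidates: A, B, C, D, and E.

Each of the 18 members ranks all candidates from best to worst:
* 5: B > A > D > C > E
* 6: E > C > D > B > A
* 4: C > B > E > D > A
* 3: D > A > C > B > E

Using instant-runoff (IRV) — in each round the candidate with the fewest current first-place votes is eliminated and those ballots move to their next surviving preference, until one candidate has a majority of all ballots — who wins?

C

Round 1: A 0, B 5, C 4, D 3, E 6. A eliminated.
Round 2: B 5, C 4, D 3, E 6. D eliminated.
Round 3: B 5, C 7, E 6. B eliminated.
Round 4: C 12, E 6. C has a majority (≥10).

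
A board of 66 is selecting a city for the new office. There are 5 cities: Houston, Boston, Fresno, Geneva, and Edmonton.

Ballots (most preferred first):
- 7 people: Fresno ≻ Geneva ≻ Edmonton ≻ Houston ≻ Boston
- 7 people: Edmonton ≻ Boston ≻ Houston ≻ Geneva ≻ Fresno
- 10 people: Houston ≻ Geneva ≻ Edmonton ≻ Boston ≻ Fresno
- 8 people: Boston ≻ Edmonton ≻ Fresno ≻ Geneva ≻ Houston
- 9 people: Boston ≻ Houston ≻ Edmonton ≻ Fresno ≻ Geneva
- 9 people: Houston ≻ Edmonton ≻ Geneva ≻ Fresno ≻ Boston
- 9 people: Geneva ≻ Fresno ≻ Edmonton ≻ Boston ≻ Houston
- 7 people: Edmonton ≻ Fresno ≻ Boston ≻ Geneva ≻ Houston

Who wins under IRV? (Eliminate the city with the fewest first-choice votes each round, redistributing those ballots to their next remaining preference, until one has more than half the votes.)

Round 1: Houston 19, Boston 17, Fresno 7, Geneva 9, Edmonton 14. Fresno eliminated.
Round 2: Houston 19, Boston 17, Geneva 16, Edmonton 14. Edmonton eliminated.
Round 3: Houston 19, Boston 31, Geneva 16. Geneva eliminated.
Round 4: Houston 26, Boston 40. Boston has a majority (≥34).

Boston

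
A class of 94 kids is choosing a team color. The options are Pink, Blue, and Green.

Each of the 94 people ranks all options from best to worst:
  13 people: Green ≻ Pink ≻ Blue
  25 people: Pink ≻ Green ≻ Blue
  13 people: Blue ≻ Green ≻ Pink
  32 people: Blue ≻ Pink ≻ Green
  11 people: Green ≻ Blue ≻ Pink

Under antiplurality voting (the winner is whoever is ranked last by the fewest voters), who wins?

Pink

Last-place votes: Pink 24, Blue 38, Green 32.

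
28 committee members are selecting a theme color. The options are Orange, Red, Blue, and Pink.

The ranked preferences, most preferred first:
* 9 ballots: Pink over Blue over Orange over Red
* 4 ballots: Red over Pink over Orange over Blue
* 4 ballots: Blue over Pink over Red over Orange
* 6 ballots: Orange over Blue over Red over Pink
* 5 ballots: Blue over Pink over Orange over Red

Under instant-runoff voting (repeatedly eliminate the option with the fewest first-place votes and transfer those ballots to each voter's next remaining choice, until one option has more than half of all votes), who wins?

Round 1: Orange 6, Red 4, Blue 9, Pink 9. Red eliminated.
Round 2: Orange 6, Blue 9, Pink 13. Orange eliminated.
Round 3: Blue 15, Pink 13. Blue has a majority (≥15).

Blue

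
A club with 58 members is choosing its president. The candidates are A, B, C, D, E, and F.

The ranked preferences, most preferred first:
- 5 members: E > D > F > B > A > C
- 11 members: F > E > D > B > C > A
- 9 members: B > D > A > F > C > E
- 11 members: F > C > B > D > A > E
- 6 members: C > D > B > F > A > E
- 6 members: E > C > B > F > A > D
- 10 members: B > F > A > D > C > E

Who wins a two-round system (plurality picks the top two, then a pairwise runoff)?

Round 1 first-place votes: A 0, B 19, C 6, D 0, E 11, F 22. F and B advance.
Runoff: F is ranked above B on 27 ballots, B above F on 31.

B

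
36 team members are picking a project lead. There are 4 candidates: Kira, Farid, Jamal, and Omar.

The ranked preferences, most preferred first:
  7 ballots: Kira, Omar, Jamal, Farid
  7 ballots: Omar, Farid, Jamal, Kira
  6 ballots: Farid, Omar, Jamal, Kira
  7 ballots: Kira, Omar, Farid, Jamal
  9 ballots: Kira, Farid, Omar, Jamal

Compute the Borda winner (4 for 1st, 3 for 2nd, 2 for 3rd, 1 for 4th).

Omar

Kira: 7×4 + 7×1 + 6×1 + 7×4 + 9×4 = 105
Farid: 7×1 + 7×3 + 6×4 + 7×2 + 9×3 = 93
Jamal: 7×2 + 7×2 + 6×2 + 7×1 + 9×1 = 56
Omar: 7×3 + 7×4 + 6×3 + 7×3 + 9×2 = 106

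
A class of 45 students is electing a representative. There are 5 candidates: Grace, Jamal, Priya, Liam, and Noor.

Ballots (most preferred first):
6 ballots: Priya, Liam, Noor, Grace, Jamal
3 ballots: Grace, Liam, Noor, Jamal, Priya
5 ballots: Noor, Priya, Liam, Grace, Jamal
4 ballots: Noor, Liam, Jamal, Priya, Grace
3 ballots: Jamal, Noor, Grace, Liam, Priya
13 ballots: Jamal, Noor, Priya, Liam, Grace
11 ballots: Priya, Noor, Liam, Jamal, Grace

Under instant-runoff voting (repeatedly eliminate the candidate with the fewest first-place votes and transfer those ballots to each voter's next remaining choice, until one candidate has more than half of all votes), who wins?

Jamal

Round 1: Grace 3, Jamal 16, Priya 17, Liam 0, Noor 9. Liam eliminated.
Round 2: Grace 3, Jamal 16, Priya 17, Noor 9. Grace eliminated.
Round 3: Jamal 16, Priya 17, Noor 12. Noor eliminated.
Round 4: Jamal 23, Priya 22. Jamal has a majority (≥23).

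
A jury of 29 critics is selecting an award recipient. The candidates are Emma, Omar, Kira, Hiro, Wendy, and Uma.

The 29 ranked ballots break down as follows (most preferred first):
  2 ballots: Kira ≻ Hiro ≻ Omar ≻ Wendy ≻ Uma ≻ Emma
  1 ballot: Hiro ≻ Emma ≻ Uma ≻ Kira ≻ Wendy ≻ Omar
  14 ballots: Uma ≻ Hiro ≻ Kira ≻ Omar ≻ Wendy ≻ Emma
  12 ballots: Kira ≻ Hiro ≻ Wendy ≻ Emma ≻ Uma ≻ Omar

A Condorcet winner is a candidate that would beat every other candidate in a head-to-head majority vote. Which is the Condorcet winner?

Hiro

Hiro vs Emma: 29–0
Hiro vs Omar: 29–0
Hiro vs Kira: 15–14
Hiro vs Wendy: 29–0
Hiro vs Uma: 15–14
Hiro beats every other candidate.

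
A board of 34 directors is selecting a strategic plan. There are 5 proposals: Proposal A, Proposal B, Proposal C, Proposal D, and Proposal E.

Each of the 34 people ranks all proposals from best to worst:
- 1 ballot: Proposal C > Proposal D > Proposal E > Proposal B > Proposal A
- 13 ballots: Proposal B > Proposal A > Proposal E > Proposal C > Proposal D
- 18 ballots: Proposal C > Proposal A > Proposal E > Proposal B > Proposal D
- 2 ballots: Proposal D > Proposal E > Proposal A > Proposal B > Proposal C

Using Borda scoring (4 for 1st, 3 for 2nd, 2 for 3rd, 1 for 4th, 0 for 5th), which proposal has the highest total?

Proposal A: 1×0 + 13×3 + 18×3 + 2×2 = 97
Proposal B: 1×1 + 13×4 + 18×1 + 2×1 = 73
Proposal C: 1×4 + 13×1 + 18×4 + 2×0 = 89
Proposal D: 1×3 + 13×0 + 18×0 + 2×4 = 11
Proposal E: 1×2 + 13×2 + 18×2 + 2×3 = 70

Proposal A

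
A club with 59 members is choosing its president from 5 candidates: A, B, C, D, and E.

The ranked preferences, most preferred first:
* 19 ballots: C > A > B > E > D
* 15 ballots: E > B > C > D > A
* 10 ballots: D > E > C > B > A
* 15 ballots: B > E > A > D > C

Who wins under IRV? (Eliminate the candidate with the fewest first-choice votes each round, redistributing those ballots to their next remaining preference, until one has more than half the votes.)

Round 1: A 0, B 15, C 19, D 10, E 15. A eliminated.
Round 2: B 15, C 19, D 10, E 15. D eliminated.
Round 3: B 15, C 19, E 25. B eliminated.
Round 4: C 19, E 40. E has a majority (≥30).

E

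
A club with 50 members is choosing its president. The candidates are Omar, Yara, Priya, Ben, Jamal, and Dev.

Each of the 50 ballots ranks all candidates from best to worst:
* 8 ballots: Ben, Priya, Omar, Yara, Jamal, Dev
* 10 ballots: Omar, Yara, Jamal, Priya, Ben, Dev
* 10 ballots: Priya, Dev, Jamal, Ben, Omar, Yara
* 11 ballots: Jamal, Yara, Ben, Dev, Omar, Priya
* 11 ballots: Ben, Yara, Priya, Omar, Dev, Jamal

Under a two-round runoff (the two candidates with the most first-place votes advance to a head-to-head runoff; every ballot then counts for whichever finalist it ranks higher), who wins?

Jamal

Round 1 first-place votes: Omar 10, Yara 0, Priya 10, Ben 19, Jamal 11, Dev 0. Ben and Jamal advance.
Runoff: Ben is ranked above Jamal on 19 ballots, Jamal above Ben on 31.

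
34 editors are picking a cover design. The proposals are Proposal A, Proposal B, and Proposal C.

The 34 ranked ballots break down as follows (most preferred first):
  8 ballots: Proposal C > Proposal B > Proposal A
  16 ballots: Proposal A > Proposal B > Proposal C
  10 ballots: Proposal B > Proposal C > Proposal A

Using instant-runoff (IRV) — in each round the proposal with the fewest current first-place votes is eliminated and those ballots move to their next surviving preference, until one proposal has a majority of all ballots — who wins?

Round 1: Proposal A 16, Proposal B 10, Proposal C 8. Proposal C eliminated.
Round 2: Proposal A 16, Proposal B 18. Proposal B has a majority (≥18).

Proposal B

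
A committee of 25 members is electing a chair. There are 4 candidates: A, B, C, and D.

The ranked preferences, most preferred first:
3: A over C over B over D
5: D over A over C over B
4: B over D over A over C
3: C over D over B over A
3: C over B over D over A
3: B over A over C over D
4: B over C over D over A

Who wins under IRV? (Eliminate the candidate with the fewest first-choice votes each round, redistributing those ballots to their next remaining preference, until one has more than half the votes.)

C

Round 1: A 3, B 11, C 6, D 5. A eliminated.
Round 2: B 11, C 9, D 5. D eliminated.
Round 3: B 11, C 14. C has a majority (≥13).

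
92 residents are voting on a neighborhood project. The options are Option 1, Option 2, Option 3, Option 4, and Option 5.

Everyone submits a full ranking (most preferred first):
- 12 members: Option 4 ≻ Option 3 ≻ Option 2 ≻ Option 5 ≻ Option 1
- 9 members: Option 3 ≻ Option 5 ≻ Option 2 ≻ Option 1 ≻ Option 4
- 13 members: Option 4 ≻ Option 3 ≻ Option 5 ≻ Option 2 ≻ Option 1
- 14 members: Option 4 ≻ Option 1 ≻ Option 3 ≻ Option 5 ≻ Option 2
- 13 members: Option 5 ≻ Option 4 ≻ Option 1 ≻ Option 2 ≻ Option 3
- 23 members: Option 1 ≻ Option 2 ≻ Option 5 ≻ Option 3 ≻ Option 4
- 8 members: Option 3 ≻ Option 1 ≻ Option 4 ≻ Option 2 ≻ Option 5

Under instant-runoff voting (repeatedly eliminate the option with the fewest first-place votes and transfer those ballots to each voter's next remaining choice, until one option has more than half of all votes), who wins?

Round 1: Option 1 23, Option 2 0, Option 3 17, Option 4 39, Option 5 13. Option 2 eliminated.
Round 2: Option 1 23, Option 3 17, Option 4 39, Option 5 13. Option 5 eliminated.
Round 3: Option 1 23, Option 3 17, Option 4 52. Option 4 has a majority (≥47).

Option 4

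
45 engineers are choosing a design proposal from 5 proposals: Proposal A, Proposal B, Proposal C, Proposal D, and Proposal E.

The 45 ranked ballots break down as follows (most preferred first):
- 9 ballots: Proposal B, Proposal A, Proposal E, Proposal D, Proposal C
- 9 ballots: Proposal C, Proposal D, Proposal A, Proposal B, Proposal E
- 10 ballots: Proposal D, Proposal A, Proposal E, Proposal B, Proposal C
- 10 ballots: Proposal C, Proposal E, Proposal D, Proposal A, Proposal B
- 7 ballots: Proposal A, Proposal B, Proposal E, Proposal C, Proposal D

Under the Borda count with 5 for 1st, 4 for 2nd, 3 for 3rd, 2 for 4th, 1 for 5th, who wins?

Proposal A

Proposal A: 9×4 + 9×3 + 10×4 + 10×2 + 7×5 = 158
Proposal B: 9×5 + 9×2 + 10×2 + 10×1 + 7×4 = 121
Proposal C: 9×1 + 9×5 + 10×1 + 10×5 + 7×2 = 128
Proposal D: 9×2 + 9×4 + 10×5 + 10×3 + 7×1 = 141
Proposal E: 9×3 + 9×1 + 10×3 + 10×4 + 7×3 = 127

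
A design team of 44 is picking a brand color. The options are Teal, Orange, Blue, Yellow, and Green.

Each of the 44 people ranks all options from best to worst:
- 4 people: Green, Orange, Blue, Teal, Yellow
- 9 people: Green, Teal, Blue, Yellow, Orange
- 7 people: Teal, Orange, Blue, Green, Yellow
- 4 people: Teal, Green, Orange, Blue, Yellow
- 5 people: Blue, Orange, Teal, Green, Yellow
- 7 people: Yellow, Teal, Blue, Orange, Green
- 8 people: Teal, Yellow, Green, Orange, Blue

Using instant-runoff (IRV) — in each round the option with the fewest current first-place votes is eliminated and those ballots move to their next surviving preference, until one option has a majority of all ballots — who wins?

Teal

Round 1: Teal 19, Orange 0, Blue 5, Yellow 7, Green 13. Orange eliminated.
Round 2: Teal 19, Blue 5, Yellow 7, Green 13. Blue eliminated.
Round 3: Teal 24, Yellow 7, Green 13. Teal has a majority (≥23).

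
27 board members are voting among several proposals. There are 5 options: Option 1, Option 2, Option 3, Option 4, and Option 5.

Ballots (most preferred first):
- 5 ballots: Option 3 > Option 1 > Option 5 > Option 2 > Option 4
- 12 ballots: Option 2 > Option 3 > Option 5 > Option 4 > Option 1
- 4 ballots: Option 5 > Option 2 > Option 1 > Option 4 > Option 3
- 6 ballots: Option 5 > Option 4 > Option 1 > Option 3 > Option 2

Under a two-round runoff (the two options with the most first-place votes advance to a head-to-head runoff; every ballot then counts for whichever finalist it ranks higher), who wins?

Round 1 first-place votes: Option 1 0, Option 2 12, Option 3 5, Option 4 0, Option 5 10. Option 2 and Option 5 advance.
Runoff: Option 2 is ranked above Option 5 on 12 ballots, Option 5 above Option 2 on 15.

Option 5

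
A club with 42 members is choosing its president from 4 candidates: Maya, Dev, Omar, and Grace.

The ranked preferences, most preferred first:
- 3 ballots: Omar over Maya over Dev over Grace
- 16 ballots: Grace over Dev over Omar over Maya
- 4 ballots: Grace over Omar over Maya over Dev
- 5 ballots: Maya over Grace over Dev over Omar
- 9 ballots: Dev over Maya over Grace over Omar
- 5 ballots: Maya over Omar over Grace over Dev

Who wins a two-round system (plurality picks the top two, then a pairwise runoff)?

Round 1 first-place votes: Maya 10, Dev 9, Omar 3, Grace 20. Grace and Maya advance.
Runoff: Grace is ranked above Maya on 20 ballots, Maya above Grace on 22.

Maya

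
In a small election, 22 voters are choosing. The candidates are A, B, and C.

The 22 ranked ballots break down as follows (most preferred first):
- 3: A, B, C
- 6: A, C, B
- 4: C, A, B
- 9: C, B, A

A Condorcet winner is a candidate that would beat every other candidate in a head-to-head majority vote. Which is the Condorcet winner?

C vs A: 13–9
C vs B: 19–3
C beats every other candidate.

C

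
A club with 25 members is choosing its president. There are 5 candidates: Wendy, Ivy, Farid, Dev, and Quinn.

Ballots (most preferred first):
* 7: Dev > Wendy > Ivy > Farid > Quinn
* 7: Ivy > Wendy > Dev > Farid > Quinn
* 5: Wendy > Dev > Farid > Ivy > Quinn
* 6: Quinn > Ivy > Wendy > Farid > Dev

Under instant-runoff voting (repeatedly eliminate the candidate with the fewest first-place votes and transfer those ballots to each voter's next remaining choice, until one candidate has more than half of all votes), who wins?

Round 1: Wendy 5, Ivy 7, Farid 0, Dev 7, Quinn 6. Farid eliminated.
Round 2: Wendy 5, Ivy 7, Dev 7, Quinn 6. Wendy eliminated.
Round 3: Ivy 7, Dev 12, Quinn 6. Quinn eliminated.
Round 4: Ivy 13, Dev 12. Ivy has a majority (≥13).

Ivy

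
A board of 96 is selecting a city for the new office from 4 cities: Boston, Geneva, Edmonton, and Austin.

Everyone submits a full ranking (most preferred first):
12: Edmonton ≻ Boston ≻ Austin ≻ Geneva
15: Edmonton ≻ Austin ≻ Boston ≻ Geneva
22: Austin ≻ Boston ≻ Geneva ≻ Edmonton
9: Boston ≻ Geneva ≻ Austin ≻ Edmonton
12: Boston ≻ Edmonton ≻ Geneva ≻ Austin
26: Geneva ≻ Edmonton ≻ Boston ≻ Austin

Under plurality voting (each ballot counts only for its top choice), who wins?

First-place votes: Boston 21, Geneva 26, Edmonton 27, Austin 22.

Edmonton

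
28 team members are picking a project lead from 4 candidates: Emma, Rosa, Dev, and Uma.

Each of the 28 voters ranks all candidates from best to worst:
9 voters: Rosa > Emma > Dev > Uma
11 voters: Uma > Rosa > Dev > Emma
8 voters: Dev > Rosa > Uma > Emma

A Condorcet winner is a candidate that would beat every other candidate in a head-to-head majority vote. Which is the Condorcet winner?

Rosa vs Emma: 28–0
Rosa vs Dev: 20–8
Rosa vs Uma: 17–11
Rosa beats every other candidate.

Rosa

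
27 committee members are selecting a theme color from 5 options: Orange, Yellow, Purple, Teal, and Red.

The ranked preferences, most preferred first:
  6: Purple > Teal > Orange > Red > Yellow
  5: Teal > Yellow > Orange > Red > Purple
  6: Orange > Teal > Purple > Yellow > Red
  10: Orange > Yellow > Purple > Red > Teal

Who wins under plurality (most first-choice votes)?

Orange

First-place votes: Orange 16, Yellow 0, Purple 6, Teal 5, Red 0.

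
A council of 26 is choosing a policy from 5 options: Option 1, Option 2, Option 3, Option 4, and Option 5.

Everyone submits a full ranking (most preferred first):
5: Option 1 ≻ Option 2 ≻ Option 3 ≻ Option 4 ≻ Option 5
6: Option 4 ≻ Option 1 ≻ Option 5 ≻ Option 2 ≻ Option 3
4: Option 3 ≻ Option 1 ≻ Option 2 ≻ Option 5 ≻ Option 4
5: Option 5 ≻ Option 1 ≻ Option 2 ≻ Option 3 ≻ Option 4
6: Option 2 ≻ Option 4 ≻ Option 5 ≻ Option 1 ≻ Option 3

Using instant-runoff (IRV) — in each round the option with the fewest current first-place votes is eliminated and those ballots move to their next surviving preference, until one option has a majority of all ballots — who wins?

Option 1

Round 1: Option 1 5, Option 2 6, Option 3 4, Option 4 6, Option 5 5. Option 3 eliminated.
Round 2: Option 1 9, Option 2 6, Option 4 6, Option 5 5. Option 5 eliminated.
Round 3: Option 1 14, Option 2 6, Option 4 6. Option 1 has a majority (≥14).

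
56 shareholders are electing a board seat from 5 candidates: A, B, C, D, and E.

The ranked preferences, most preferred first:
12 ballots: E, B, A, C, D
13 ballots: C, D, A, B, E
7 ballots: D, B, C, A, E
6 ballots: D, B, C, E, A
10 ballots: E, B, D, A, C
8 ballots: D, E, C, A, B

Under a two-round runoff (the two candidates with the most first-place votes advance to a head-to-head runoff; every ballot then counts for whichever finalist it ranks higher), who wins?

D

Round 1 first-place votes: A 0, B 0, C 13, D 21, E 22. E and D advance.
Runoff: E is ranked above D on 22 ballots, D above E on 34.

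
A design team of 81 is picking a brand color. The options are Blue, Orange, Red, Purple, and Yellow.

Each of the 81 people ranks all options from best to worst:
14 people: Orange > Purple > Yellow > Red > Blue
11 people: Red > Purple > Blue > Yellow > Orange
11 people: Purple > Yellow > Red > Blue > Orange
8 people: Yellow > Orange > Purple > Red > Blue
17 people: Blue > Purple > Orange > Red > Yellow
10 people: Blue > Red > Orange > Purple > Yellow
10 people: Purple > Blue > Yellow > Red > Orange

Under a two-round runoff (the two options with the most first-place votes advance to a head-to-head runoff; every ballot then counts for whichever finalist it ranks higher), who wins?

Purple

Round 1 first-place votes: Blue 27, Orange 14, Red 11, Purple 21, Yellow 8. Blue and Purple advance.
Runoff: Blue is ranked above Purple on 27 ballots, Purple above Blue on 54.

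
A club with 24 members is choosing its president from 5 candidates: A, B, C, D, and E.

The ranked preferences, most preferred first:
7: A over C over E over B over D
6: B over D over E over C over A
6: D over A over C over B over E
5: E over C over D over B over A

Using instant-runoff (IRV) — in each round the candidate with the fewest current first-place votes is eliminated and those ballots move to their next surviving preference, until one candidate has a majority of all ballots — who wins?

D

Round 1: A 7, B 6, C 0, D 6, E 5. C eliminated.
Round 2: A 7, B 6, D 6, E 5. E eliminated.
Round 3: A 7, B 6, D 11. B eliminated.
Round 4: A 7, D 17. D has a majority (≥13).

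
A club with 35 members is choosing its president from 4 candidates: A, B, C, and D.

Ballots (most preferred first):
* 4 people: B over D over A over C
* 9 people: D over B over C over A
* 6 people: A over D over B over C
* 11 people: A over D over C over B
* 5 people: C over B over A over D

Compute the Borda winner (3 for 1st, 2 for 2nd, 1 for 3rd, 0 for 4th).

A: 4×1 + 9×0 + 6×3 + 11×3 + 5×1 = 60
B: 4×3 + 9×2 + 6×1 + 11×0 + 5×2 = 46
C: 4×0 + 9×1 + 6×0 + 11×1 + 5×3 = 35
D: 4×2 + 9×3 + 6×2 + 11×2 + 5×0 = 69

D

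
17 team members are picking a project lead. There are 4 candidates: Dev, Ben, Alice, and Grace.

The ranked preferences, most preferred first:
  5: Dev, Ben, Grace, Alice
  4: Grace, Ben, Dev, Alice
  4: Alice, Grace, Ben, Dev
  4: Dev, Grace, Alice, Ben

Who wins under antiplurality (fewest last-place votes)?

Last-place votes: Dev 4, Ben 4, Alice 9, Grace 0.

Grace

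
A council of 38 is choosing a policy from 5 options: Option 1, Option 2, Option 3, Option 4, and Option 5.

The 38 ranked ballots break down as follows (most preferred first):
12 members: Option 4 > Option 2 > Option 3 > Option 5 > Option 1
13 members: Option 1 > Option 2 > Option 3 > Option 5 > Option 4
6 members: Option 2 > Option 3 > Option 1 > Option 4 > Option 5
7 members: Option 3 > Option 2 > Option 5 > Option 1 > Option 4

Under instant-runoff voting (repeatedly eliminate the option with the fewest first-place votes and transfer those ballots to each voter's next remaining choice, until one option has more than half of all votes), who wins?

Option 3

Round 1: Option 1 13, Option 2 6, Option 3 7, Option 4 12, Option 5 0. Option 5 eliminated.
Round 2: Option 1 13, Option 2 6, Option 3 7, Option 4 12. Option 2 eliminated.
Round 3: Option 1 13, Option 3 13, Option 4 12. Option 4 eliminated.
Round 4: Option 1 13, Option 3 25. Option 3 has a majority (≥20).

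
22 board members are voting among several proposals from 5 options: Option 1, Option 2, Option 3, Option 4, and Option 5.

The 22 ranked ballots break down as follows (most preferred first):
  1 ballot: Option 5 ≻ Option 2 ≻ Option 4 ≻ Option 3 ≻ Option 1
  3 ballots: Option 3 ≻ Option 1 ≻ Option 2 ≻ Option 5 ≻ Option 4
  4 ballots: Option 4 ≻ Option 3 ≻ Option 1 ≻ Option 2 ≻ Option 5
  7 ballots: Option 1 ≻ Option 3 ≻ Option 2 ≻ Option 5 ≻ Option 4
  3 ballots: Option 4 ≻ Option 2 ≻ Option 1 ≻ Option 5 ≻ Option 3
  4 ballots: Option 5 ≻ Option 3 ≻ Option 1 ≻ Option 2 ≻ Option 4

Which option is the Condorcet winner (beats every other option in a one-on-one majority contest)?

Option 3

Option 3 vs Option 1: 12–10
Option 3 vs Option 2: 18–4
Option 3 vs Option 4: 14–8
Option 3 vs Option 5: 14–8
Option 3 beats every other option.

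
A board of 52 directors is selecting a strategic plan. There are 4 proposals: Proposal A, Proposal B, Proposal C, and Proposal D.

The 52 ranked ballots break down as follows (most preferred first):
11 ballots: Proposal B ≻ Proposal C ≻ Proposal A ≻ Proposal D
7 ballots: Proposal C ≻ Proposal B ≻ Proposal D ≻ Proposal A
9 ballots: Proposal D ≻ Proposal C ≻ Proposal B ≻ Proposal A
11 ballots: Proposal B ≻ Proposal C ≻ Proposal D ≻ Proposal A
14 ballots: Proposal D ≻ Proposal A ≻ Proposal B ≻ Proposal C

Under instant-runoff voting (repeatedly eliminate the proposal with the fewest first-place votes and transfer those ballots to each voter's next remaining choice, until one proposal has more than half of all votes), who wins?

Proposal B

Round 1: Proposal A 0, Proposal B 22, Proposal C 7, Proposal D 23. Proposal A eliminated.
Round 2: Proposal B 22, Proposal C 7, Proposal D 23. Proposal C eliminated.
Round 3: Proposal B 29, Proposal D 23. Proposal B has a majority (≥27).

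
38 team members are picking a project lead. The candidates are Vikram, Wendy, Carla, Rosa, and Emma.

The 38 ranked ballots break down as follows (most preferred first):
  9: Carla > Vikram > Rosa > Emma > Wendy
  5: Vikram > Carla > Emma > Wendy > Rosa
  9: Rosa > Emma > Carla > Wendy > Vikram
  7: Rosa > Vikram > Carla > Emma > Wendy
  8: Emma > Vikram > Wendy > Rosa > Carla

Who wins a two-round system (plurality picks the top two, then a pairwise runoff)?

Rosa

Round 1 first-place votes: Vikram 5, Wendy 0, Carla 9, Rosa 16, Emma 8. Rosa and Carla advance.
Runoff: Rosa is ranked above Carla on 24 ballots, Carla above Rosa on 14.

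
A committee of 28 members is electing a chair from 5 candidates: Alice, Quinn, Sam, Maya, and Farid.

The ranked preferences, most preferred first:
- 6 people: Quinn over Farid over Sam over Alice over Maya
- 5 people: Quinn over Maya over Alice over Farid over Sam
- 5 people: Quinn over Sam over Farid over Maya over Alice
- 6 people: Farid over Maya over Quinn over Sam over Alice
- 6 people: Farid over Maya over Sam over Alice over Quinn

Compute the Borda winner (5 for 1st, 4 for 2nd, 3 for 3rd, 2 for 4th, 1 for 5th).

Alice: 6×2 + 5×3 + 5×1 + 6×1 + 6×2 = 50
Quinn: 6×5 + 5×5 + 5×5 + 6×3 + 6×1 = 104
Sam: 6×3 + 5×1 + 5×4 + 6×2 + 6×3 = 73
Maya: 6×1 + 5×4 + 5×2 + 6×4 + 6×4 = 84
Farid: 6×4 + 5×2 + 5×3 + 6×5 + 6×5 = 109

Farid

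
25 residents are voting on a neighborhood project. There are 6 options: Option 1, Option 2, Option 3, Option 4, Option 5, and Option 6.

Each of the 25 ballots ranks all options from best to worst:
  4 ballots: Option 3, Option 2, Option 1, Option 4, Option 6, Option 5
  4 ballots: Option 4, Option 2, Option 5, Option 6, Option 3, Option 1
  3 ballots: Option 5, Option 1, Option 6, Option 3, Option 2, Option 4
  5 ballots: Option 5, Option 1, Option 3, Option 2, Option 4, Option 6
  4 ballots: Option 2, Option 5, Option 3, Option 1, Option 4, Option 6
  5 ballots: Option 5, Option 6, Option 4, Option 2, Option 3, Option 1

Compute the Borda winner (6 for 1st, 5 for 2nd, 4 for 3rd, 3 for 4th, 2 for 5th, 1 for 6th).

Option 1: 4×4 + 4×1 + 3×5 + 5×5 + 4×3 + 5×1 = 77
Option 2: 4×5 + 4×5 + 3×2 + 5×3 + 4×6 + 5×3 = 100
Option 3: 4×6 + 4×2 + 3×3 + 5×4 + 4×4 + 5×2 = 87
Option 4: 4×3 + 4×6 + 3×1 + 5×2 + 4×2 + 5×4 = 77
Option 5: 4×1 + 4×4 + 3×6 + 5×6 + 4×5 + 5×6 = 118
Option 6: 4×2 + 4×3 + 3×4 + 5×1 + 4×1 + 5×5 = 66

Option 5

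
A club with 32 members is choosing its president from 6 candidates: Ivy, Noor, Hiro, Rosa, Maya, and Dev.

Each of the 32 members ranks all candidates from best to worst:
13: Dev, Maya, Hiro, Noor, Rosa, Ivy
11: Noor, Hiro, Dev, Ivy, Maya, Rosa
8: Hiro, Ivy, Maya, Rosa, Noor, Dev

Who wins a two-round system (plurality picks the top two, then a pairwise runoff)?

Round 1 first-place votes: Ivy 0, Noor 11, Hiro 8, Rosa 0, Maya 0, Dev 13. Dev and Noor advance.
Runoff: Dev is ranked above Noor on 13 ballots, Noor above Dev on 19.

Noor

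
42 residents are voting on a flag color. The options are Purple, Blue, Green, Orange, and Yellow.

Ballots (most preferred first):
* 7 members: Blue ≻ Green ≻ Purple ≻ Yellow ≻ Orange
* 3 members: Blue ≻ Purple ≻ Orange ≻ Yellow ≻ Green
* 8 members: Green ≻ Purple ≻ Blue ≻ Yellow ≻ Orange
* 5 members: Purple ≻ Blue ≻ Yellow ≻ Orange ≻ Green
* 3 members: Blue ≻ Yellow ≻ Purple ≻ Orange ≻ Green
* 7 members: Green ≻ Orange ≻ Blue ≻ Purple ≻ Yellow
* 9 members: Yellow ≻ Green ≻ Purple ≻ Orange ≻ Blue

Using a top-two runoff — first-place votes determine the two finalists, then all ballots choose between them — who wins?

Green

Round 1 first-place votes: Purple 5, Blue 13, Green 15, Orange 0, Yellow 9. Green and Blue advance.
Runoff: Green is ranked above Blue on 24 ballots, Blue above Green on 18.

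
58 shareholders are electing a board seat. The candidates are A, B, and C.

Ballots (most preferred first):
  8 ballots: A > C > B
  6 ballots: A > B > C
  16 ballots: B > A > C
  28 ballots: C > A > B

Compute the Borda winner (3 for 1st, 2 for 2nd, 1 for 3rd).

A

A: 8×3 + 6×3 + 16×2 + 28×2 = 130
B: 8×1 + 6×2 + 16×3 + 28×1 = 96
C: 8×2 + 6×1 + 16×1 + 28×3 = 122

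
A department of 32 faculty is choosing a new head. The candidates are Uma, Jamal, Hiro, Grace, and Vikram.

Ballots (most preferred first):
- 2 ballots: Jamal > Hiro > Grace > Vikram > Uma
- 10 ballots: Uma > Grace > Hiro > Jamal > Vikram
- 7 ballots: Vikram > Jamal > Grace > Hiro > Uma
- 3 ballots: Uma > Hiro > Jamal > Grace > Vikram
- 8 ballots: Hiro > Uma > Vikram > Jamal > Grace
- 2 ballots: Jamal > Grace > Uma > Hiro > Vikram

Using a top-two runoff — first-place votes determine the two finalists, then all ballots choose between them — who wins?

Round 1 first-place votes: Uma 13, Jamal 4, Hiro 8, Grace 0, Vikram 7. Uma and Hiro advance.
Runoff: Uma is ranked above Hiro on 15 ballots, Hiro above Uma on 17.

Hiro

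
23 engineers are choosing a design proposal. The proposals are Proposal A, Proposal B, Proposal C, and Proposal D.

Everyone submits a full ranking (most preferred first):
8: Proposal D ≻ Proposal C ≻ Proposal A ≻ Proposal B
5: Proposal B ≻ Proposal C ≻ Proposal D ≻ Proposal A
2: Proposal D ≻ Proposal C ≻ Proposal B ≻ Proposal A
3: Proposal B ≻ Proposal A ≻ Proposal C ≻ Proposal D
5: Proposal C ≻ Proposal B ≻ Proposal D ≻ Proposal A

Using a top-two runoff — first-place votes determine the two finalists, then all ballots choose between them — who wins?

Round 1 first-place votes: Proposal A 0, Proposal B 8, Proposal C 5, Proposal D 10. Proposal D and Proposal B advance.
Runoff: Proposal D is ranked above Proposal B on 10 ballots, Proposal B above Proposal D on 13.

Proposal B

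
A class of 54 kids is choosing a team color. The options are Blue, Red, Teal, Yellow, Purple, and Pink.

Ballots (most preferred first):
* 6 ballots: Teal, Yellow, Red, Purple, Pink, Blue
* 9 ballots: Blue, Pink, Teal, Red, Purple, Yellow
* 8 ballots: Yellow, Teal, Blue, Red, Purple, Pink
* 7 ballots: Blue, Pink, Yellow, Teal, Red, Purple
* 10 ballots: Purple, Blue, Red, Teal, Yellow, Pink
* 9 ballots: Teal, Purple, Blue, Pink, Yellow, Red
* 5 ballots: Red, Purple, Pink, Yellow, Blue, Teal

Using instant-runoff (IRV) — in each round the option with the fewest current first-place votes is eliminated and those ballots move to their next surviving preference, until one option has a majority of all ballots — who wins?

Round 1: Blue 16, Red 5, Teal 15, Yellow 8, Purple 10, Pink 0. Pink eliminated.
Round 2: Blue 16, Red 5, Teal 15, Yellow 8, Purple 10. Red eliminated.
Round 3: Blue 16, Teal 15, Yellow 8, Purple 15. Yellow eliminated.
Round 4: Blue 16, Teal 23, Purple 15. Purple eliminated.
Round 5: Blue 31, Teal 23. Blue has a majority (≥28).

Blue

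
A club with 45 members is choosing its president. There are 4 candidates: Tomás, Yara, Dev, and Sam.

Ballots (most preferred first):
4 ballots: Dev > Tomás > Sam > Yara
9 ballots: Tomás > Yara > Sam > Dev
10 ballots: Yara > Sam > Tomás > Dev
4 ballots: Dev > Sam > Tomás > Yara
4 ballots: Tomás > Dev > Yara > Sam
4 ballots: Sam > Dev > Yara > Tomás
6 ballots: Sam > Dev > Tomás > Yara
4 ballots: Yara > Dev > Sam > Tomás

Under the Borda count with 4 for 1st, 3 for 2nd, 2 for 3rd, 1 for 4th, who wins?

Tomás: 4×3 + 9×4 + 10×2 + 4×2 + 4×4 + 4×1 + 6×2 + 4×1 = 112
Yara: 4×1 + 9×3 + 10×4 + 4×1 + 4×2 + 4×2 + 6×1 + 4×4 = 113
Dev: 4×4 + 9×1 + 10×1 + 4×4 + 4×3 + 4×3 + 6×3 + 4×3 = 105
Sam: 4×2 + 9×2 + 10×3 + 4×3 + 4×1 + 4×4 + 6×4 + 4×2 = 120

Sam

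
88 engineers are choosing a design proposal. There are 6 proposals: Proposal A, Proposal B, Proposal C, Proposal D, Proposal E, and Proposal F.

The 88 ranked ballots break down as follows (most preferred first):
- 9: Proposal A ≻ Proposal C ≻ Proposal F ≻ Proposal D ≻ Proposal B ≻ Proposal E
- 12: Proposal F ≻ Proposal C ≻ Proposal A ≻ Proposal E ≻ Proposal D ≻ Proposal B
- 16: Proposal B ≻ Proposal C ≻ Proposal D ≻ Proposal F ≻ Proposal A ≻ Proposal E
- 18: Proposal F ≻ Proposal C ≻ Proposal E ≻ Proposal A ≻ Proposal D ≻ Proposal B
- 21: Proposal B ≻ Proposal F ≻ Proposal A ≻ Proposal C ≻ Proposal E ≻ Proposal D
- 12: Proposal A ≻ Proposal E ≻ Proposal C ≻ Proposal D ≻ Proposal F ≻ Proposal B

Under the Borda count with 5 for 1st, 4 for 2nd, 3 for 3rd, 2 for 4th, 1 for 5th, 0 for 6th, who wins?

Proposal F

Proposal A: 9×5 + 12×3 + 16×1 + 18×2 + 21×3 + 12×5 = 256
Proposal B: 9×1 + 12×0 + 16×5 + 18×0 + 21×5 + 12×0 = 194
Proposal C: 9×4 + 12×4 + 16×4 + 18×4 + 21×2 + 12×3 = 298
Proposal D: 9×2 + 12×1 + 16×3 + 18×1 + 21×0 + 12×2 = 120
Proposal E: 9×0 + 12×2 + 16×0 + 18×3 + 21×1 + 12×4 = 147
Proposal F: 9×3 + 12×5 + 16×2 + 18×5 + 21×4 + 12×1 = 305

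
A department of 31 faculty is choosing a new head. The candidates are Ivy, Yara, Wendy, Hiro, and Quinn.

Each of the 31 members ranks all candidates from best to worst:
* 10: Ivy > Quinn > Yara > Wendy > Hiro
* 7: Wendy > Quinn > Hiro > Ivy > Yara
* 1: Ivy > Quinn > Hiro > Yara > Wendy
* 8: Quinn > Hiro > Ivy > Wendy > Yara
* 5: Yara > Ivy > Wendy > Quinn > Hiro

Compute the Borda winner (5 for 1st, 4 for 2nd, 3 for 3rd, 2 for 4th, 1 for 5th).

Ivy: 10×5 + 7×2 + 1×5 + 8×3 + 5×4 = 113
Yara: 10×3 + 7×1 + 1×2 + 8×1 + 5×5 = 72
Wendy: 10×2 + 7×5 + 1×1 + 8×2 + 5×3 = 87
Hiro: 10×1 + 7×3 + 1×3 + 8×4 + 5×1 = 71
Quinn: 10×4 + 7×4 + 1×4 + 8×5 + 5×2 = 122

Quinn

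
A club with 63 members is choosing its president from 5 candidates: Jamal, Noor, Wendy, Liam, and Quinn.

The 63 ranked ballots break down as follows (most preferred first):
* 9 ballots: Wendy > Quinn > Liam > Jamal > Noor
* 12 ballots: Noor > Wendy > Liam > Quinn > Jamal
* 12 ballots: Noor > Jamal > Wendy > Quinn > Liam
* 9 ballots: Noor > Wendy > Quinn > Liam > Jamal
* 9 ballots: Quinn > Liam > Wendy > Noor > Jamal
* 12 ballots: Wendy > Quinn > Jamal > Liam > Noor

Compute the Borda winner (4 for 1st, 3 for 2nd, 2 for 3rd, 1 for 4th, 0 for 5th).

Wendy

Jamal: 9×1 + 12×0 + 12×3 + 9×0 + 9×0 + 12×2 = 69
Noor: 9×0 + 12×4 + 12×4 + 9×4 + 9×1 + 12×0 = 141
Wendy: 9×4 + 12×3 + 12×2 + 9×3 + 9×2 + 12×4 = 189
Liam: 9×2 + 12×2 + 12×0 + 9×1 + 9×3 + 12×1 = 90
Quinn: 9×3 + 12×1 + 12×1 + 9×2 + 9×4 + 12×3 = 141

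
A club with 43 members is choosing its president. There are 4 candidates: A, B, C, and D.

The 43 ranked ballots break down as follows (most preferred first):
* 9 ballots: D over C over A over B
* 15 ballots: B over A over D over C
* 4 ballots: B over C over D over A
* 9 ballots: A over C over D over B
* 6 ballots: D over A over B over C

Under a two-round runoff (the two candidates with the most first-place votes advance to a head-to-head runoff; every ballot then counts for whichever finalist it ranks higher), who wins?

D

Round 1 first-place votes: A 9, B 19, C 0, D 15. B and D advance.
Runoff: B is ranked above D on 19 ballots, D above B on 24.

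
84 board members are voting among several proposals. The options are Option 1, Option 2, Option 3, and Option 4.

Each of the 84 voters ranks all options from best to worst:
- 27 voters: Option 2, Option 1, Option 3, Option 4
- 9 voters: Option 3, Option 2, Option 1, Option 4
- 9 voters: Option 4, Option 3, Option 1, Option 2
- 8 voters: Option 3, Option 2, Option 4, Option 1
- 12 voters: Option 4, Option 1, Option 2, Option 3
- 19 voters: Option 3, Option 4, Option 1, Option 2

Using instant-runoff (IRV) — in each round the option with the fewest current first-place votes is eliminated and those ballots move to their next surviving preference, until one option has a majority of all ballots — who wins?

Option 3

Round 1: Option 1 0, Option 2 27, Option 3 36, Option 4 21. Option 1 eliminated.
Round 2: Option 2 27, Option 3 36, Option 4 21. Option 4 eliminated.
Round 3: Option 2 39, Option 3 45. Option 3 has a majority (≥43).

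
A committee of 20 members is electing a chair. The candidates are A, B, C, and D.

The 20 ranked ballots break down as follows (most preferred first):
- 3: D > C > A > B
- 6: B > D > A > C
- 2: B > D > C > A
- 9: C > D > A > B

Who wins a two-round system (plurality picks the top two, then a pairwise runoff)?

Round 1 first-place votes: A 0, B 8, C 9, D 3. C and B advance.
Runoff: C is ranked above B on 12 ballots, B above C on 8.

C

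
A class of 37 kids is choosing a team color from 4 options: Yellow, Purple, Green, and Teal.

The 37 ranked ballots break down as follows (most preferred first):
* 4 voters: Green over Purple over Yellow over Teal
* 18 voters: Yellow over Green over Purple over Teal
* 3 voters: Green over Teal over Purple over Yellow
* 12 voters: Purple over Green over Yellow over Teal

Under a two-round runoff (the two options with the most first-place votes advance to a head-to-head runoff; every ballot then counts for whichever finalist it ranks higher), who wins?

Purple

Round 1 first-place votes: Yellow 18, Purple 12, Green 7, Teal 0. Yellow and Purple advance.
Runoff: Yellow is ranked above Purple on 18 ballots, Purple above Yellow on 19.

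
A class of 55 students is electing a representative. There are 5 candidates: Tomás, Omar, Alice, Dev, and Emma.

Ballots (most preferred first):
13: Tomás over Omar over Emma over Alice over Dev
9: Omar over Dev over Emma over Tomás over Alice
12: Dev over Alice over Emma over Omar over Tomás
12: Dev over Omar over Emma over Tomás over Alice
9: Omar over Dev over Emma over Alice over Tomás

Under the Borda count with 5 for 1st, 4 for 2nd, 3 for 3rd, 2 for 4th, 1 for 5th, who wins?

Tomás: 13×5 + 9×2 + 12×1 + 12×2 + 9×1 = 128
Omar: 13×4 + 9×5 + 12×2 + 12×4 + 9×5 = 214
Alice: 13×2 + 9×1 + 12×4 + 12×1 + 9×2 = 113
Dev: 13×1 + 9×4 + 12×5 + 12×5 + 9×4 = 205
Emma: 13×3 + 9×3 + 12×3 + 12×3 + 9×3 = 165

Omar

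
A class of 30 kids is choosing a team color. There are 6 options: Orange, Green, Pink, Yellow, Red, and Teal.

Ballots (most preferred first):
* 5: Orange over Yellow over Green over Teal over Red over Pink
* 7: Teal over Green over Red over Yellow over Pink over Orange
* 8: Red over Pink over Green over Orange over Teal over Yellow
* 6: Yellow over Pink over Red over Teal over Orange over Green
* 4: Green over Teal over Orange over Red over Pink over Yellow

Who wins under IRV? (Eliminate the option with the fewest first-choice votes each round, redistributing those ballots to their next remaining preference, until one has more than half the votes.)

Round 1: Orange 5, Green 4, Pink 0, Yellow 6, Red 8, Teal 7. Pink eliminated.
Round 2: Orange 5, Green 4, Yellow 6, Red 8, Teal 7. Green eliminated.
Round 3: Orange 5, Yellow 6, Red 8, Teal 11. Orange eliminated.
Round 4: Yellow 11, Red 8, Teal 11. Red eliminated.
Round 5: Yellow 11, Teal 19. Teal has a majority (≥16).

Teal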